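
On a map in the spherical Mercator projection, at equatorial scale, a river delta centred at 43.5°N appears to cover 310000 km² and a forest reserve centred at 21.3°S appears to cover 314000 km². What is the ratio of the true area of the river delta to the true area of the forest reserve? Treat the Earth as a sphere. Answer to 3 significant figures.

0.598

Since Mercator area scale is 1/cos²φ, the true area equals the apparent area multiplied by cos²φ.
True area of river delta: 310000 × cos²(43.5°) = 310000 × 0.5262 = 163100 km².
True area of forest reserve: 314000 × cos²(21.3°) = 314000 × 0.8680 = 272600 km².
Ratio = 163100 / 272600 ≈ 0.598.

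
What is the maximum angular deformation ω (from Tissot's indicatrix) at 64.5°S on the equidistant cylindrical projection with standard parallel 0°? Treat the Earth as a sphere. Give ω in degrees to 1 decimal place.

46.9°

In the plate carrée (x = Rλ, y = Rφ), meridians are true-scale (h = 1) and parallels are stretched by k = sec φ.
At 64.5°: h = 1.000, k = 2.323; principal scales a = 2.323, b = 1.000.
sin(ω/2) = (a − b)/(a + b) = 1.323/3.323 = 0.3981, so ω = 2 arcsin(0.3981) ≈ 46.9°.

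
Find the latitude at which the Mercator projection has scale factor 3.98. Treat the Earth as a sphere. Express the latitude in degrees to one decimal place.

Mercator scale is k = sec φ = 1/cos φ.
1/cos φ = 3.98  ⇒  cos φ = 0.2513  ⇒  φ = arccos(0.2513) ≈ 75.4°.

75.4°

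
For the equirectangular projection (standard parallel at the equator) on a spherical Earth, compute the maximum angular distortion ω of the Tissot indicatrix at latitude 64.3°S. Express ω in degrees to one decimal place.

46.5°

Plate carrée maps x = Rλ, y = Rφ. The meridian scale is h = 1 and the parallel scale is k = 1/cos φ = sec φ.
At 64.3°: h = 1.000, k = 2.306; principal scales a = 2.306, b = 1.000.
sin(ω/2) = (a − b)/(a + b) = 1.306/3.306 = 0.3950, so ω = 2 arcsin(0.3950) ≈ 46.5°.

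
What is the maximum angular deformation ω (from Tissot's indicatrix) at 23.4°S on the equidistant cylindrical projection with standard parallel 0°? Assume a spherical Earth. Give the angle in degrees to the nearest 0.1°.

4.9°

In the plate carrée (x = Rλ, y = Rφ), meridians are true-scale (h = 1) and parallels are stretched by k = sec φ.
At 23.4°: h = 1.000, k = 1.090; principal scales a = 1.090, b = 1.000.
sin(ω/2) = (a − b)/(a + b) = 0.08962/2.090 = 0.04289, so ω = 2 arcsin(0.04289) ≈ 4.9°.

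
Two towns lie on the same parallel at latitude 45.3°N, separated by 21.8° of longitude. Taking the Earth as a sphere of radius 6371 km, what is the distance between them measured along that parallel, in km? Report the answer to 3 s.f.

Arc length along a parallel = R cos φ · Δλ (with Δλ in radians).
= 6371 × cos 45.3° × (21.8° × π/180) = 6371 × 0.7034 × 0.3805 ≈ 1710 km.

1710 km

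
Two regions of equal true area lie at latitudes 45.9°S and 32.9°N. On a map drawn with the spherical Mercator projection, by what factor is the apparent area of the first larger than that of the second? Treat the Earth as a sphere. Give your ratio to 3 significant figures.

1.46

Mercator is conformal with k = sec φ, so areal scale = k² = sec²φ.
At 45.9°: sec²(45.9°) = 1/0.6959² = 2.065.
At 32.9°: sec²(32.9°) = 1/0.8396² = 1.419.
Ratio = 2.065/1.419 = cos²(32.9°)/cos²(45.9°) ≈ 1.46.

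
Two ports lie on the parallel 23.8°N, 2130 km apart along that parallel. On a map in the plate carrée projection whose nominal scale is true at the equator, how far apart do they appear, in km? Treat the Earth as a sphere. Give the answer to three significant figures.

In the plate carrée (x = Rλ, y = Rφ), meridians are true-scale (h = 1) and parallels are stretched by k = sec φ.
Along the parallel, k = sec 23.8° = 1/0.9150 = 1.093.
Map distance = 2130 × 1.093 ≈ 2330 km.

2330 km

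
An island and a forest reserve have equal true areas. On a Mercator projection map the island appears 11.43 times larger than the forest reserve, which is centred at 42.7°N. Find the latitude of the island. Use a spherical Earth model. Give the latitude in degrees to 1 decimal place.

Mercator areal scale is sec²φ, so apparent-area ratio = sec²φ₁ / sec²φ₂ = cos²φ₂ / cos²φ₁.
cos²φ₂ / cos²φ₁ = 11.43  ⇒  cos φ₁ = cos 42.7° / √11.43 = 0.7349/3.381 = 0.2174.
φ₁ = arccos(0.2174) ≈ 77.4°.

77.4°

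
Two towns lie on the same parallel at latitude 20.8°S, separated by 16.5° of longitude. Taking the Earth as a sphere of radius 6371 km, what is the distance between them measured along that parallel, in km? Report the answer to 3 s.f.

Arc length along a parallel = R cos φ · Δλ (with Δλ in radians).
= 6371 × cos 20.8° × (16.5° × π/180) = 6371 × 0.9348 × 0.2880 ≈ 1720 km.

1720 km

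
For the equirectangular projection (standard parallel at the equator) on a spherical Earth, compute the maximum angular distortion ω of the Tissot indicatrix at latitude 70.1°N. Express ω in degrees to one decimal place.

Plate carrée maps x = Rλ, y = Rφ. The meridian scale is h = 1 and the parallel scale is k = 1/cos φ = sec φ.
At 70.1°: h = 1.000, k = 2.938; principal scales a = 2.938, b = 1.000.
sin(ω/2) = (a − b)/(a + b) = 1.938/3.938 = 0.4921, so ω = 2 arcsin(0.4921) ≈ 59.0°.

59.0°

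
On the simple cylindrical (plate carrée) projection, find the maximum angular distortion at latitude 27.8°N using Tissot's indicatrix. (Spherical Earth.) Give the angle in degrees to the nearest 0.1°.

In the plate carrée (x = Rλ, y = Rφ), meridians are true-scale (h = 1) and parallels are stretched by k = sec φ.
At 27.8°: h = 1.000, k = 1.130; principal scales a = 1.130, b = 1.000.
sin(ω/2) = (a − b)/(a + b) = 0.1305/2.130 = 0.06124, so ω = 2 arcsin(0.06124) ≈ 7.0°.

7.0°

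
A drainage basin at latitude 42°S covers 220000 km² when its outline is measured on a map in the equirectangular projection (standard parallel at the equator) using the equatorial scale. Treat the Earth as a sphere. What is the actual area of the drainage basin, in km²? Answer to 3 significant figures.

For the equirectangular projection with φ₀ = 0 (plate carrée), h = 1 along meridians and k = sec φ along parallels.
Areal scale = h·k = 1 × sec φ; at 42°, h = 1.000, k = 1.346, so h·k = 1.346.
True area = apparent / (areal scale) = 220000 / 1.346 ≈ 163000 km².

163000 km²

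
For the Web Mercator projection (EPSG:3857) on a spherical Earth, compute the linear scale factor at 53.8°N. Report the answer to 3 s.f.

For Mercator, h = k = sec φ (a conformal cylindrical projection has a single point scale, 1/cos φ).
k = 1/cos 53.8° = 1/0.5906 = 1.693.

1.69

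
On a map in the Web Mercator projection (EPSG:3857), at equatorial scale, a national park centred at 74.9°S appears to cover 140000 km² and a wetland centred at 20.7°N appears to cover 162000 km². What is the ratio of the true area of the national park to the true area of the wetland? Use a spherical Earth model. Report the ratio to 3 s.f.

0.0670

Mercator's areal exaggeration is sec²φ; hence true area = (apparent area) · cos²φ.
True area of national park: 140000 × cos²(74.9°) = 140000 × 0.06786 = 9501 km².
True area of wetland: 162000 × cos²(20.7°) = 162000 × 0.8751 = 141800 km².
Ratio = 9501 / 141800 ≈ 0.0670.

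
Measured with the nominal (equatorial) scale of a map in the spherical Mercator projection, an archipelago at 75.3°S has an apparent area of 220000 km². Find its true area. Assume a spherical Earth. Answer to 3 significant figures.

For Mercator, h = k = sec φ (a conformal cylindrical projection has a single point scale, 1/cos φ).
Areal scale = k² = sec²φ = 1/cos²(75.3°) = 1/0.2538² = 15.53.
True area = apparent / (areal scale) = 220000 / 15.53 ≈ 14200 km².

14200 km²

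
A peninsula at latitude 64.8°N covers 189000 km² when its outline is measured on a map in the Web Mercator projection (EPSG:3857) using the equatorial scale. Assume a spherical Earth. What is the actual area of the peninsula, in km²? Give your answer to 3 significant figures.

For Mercator, h = k = sec φ (a conformal cylindrical projection has a single point scale, 1/cos φ).
Areal scale = k² = sec²φ = 1/cos²(64.8°) = 1/0.4258² = 5.516.
True area = apparent / (areal scale) = 189000 / 5.516 ≈ 34300 km².

34300 km²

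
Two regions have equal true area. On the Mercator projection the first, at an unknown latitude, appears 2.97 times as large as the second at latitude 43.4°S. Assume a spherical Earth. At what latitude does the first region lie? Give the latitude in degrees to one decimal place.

65.1°

For equal true areas on Mercator, apparent areas scale as sec²φ, so the ratio is cos²φ₂ / cos²φ₁.
cos²φ₂ / cos²φ₁ = 2.97  ⇒  cos φ₁ = cos 43.4° / √2.97 = 0.7266/1.723 = 0.4216.
φ₁ = arccos(0.4216) ≈ 65.1°.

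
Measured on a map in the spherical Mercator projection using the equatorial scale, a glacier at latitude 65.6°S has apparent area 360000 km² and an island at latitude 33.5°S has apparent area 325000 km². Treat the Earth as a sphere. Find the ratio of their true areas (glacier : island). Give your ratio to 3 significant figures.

Mercator's areal exaggeration is sec²φ; hence true area = (apparent area) · cos²φ.
True area of glacier: 360000 × cos²(65.6°) = 360000 × 0.1707 = 61440 km².
True area of island: 325000 × cos²(33.5°) = 325000 × 0.6954 = 226000 km².
Ratio = 61440 / 226000 ≈ 0.272.

0.272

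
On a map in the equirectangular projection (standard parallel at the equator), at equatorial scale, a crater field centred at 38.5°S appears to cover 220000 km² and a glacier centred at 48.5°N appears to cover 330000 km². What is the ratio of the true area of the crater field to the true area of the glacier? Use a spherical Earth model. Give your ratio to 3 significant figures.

Plate carrée has h = 1 and k = sec φ, giving areal scale sec φ; true area = (apparent area) · cos φ.
True area of crater field: 220000 × cos(38.5°) = 220000 × 0.7826 = 172200 km².
True area of glacier: 330000 × cos(48.5°) = 330000 × 0.6626 = 218700 km².
Ratio = 172200 / 218700 ≈ 0.787.

0.787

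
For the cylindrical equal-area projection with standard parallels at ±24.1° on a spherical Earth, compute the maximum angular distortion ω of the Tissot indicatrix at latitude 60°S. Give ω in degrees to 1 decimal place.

65.2°

For cylindrical equal-area with standard parallel φ₀, h = cos φ / cos φ₀ and k = cos φ₀ / cos φ, so h·k = 1.
At 60°: h = 0.5477, k = 1.826; principal scales a = 1.826, b = 0.5477.
sin(ω/2) = (a − b)/(a + b) = 1.278/2.373 = 0.5384, so ω = 2 arcsin(0.5384) ≈ 65.2°.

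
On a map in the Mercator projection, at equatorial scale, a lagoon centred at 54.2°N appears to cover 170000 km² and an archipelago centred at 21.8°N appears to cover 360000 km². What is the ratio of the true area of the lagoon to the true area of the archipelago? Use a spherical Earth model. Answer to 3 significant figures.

0.187

Mercator's areal exaggeration is sec²φ; hence true area = (apparent area) · cos²φ.
True area of lagoon: 170000 × cos²(54.2°) = 170000 × 0.3422 = 58170 km².
True area of archipelago: 360000 × cos²(21.8°) = 360000 × 0.8621 = 310400 km².
Ratio = 58170 / 310400 ≈ 0.187.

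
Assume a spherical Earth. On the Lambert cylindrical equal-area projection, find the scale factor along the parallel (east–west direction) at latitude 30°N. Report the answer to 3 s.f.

The Lambert cylindrical equal-area projection is the cylindrical equal-area projection with its standard parallel at the equator (φ₀ = 0). For cylindrical equal-area with standard parallel φ₀, h = cos φ / cos φ₀ and k = cos φ₀ / cos φ, so h·k = 1.
k = cos 0° / cos 30° = 1.000/0.8660 = 1.155.

1.15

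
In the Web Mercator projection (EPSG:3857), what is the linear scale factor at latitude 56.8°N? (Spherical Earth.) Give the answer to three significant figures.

1.83

The Mercator projection is conformal; its linear scale factor is the same in every direction and equals sec φ = 1/cos φ.
k = 1/cos 56.8° = 1/0.5476 = 1.826.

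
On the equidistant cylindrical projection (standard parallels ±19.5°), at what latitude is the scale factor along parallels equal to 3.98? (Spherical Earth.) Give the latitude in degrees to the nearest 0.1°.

With standard parallel φ₀ = 19.5°, the equirectangular projection gives x = Rλ cos φ₀, y = Rφ, so h = 1 and k = cos 19.5° / cos φ.
k = cos φ₀ / cos φ = 3.98  ⇒  cos φ = cos 19.5° / 3.98 = 0.2368.
φ = arccos(0.2368) ≈ 76.3°.

76.3°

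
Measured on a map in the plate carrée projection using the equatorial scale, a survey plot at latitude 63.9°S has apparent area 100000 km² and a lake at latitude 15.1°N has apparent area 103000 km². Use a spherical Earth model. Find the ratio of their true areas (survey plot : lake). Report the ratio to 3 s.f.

On the plate carrée, areal scale = h·k = 1 × sec φ, so true area = apparent × cos φ.
True area of survey plot: 100000 × cos(63.9°) = 100000 × 0.4399 = 43990 km².
True area of lake: 103000 × cos(15.1°) = 103000 × 0.9655 = 99440 km².
Ratio = 43990 / 99440 ≈ 0.442.

0.442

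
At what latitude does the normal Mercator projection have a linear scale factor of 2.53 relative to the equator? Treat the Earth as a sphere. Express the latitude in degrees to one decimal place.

Mercator scale is k = sec φ = 1/cos φ.
1/cos φ = 2.53  ⇒  cos φ = 0.3953  ⇒  φ = arccos(0.3953) ≈ 66.7°.

66.7°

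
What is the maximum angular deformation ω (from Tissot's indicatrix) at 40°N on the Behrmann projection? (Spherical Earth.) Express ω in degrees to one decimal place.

The Behrmann projection is cylindrical equal-area with φ₀ = 30°. For cylindrical equal-area with standard parallel φ₀, h = cos φ / cos φ₀ and k = cos φ₀ / cos φ, so h·k = 1.
At 40°: h = 0.8846, k = 1.131; principal scales a = 1.131, b = 0.8846.
sin(ω/2) = (a − b)/(a + b) = 0.2460/2.015 = 0.1221, so ω = 2 arcsin(0.1221) ≈ 14.0°.

14.0°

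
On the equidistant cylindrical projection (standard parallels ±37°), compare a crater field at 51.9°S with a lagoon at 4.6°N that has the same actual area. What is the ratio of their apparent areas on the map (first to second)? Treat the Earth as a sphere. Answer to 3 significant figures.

1.62

The equidistant cylindrical projection with φ₀ = 37° has h = 1 (meridians true) and k = cos φ₀ / cos φ along parallels.
Areal scale at 51.9°: h·k = 1.000 × 1.294 = 1.294.
Areal scale at 4.6°: h·k = 1.000 × 0.8012 = 0.8012.
Ratio = 1.294/0.8012 ≈ 1.62.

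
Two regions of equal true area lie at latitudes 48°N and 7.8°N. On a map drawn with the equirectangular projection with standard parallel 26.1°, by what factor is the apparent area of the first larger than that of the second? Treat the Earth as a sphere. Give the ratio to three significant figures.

1.48

In the equirectangular projection with standard parallel φ₀ = 26.1° (x = Rλ cos φ₀, y = Rφ), meridians are true-scale (h = 1) and the parallel scale is k = cos φ₀ / cos φ.
Areal scale at 48°: h·k = 1.000 × 1.342 = 1.342.
Areal scale at 7.8°: h·k = 1.000 × 0.9064 = 0.9064.
Ratio = 1.342/0.9064 ≈ 1.48.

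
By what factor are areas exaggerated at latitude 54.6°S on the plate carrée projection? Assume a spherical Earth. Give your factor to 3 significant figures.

In the plate carrée (x = Rλ, y = Rφ), meridians are true-scale (h = 1) and parallels are stretched by k = sec φ.
Areal scale = h·k = 1 × sec φ; at 54.6°, h = 1.000, k = 1.726, so h·k = 1.726.

1.73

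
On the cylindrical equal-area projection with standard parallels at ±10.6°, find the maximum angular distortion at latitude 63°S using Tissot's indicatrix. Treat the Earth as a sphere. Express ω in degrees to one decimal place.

80.8°

Cylindrical equal-area (φ₀ = 10.6°): h = cos φ / cos 10.6° along meridians, k = cos 10.6° / cos φ along parallels; h·k = 1.
At 63°: h = 0.4619, k = 2.165; principal scales a = 2.165, b = 0.4619.
sin(ω/2) = (a − b)/(a + b) = 1.703/2.627 = 0.6484, so ω = 2 arcsin(0.6484) ≈ 80.8°.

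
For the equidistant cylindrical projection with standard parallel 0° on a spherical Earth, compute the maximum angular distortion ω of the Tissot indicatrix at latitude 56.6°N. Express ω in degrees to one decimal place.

33.7°

For the equirectangular projection with φ₀ = 0 (plate carrée), h = 1 along meridians and k = sec φ along parallels.
At 56.6°: h = 1.000, k = 1.817; principal scales a = 1.817, b = 1.000.
sin(ω/2) = (a − b)/(a + b) = 0.8166/2.817 = 0.2899, so ω = 2 arcsin(0.2899) ≈ 33.7°.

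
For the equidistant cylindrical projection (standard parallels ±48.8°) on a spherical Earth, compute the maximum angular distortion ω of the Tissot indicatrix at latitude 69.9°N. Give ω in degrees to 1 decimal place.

With standard parallel φ₀ = 48.8°, the equirectangular projection gives x = Rλ cos φ₀, y = Rφ, so h = 1 and k = cos 48.8° / cos φ.
At 69.9°: h = 1.000, k = 1.917; principal scales a = 1.917, b = 1.000.
sin(ω/2) = (a − b)/(a + b) = 0.9167/2.917 = 0.3143, so ω = 2 arcsin(0.3143) ≈ 36.6°.

36.6°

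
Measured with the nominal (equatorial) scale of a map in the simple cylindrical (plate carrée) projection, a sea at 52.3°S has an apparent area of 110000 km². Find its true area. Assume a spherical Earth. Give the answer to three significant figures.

67300 km²

In the plate carrée (x = Rλ, y = Rφ), meridians are true-scale (h = 1) and parallels are stretched by k = sec φ.
Areal scale = h·k = 1 × sec φ; at 52.3°, h = 1.000, k = 1.635, so h·k = 1.635.
True area = apparent / (areal scale) = 110000 / 1.635 ≈ 67300 km².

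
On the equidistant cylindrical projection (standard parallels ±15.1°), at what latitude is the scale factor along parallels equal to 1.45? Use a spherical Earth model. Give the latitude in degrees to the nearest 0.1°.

The equidistant cylindrical projection with φ₀ = 15.1° has h = 1 (meridians true) and k = cos φ₀ / cos φ along parallels.
k = cos φ₀ / cos φ = 1.45  ⇒  cos φ = cos 15.1° / 1.45 = 0.6658.
φ = arccos(0.6658) ≈ 48.3°.

48.3°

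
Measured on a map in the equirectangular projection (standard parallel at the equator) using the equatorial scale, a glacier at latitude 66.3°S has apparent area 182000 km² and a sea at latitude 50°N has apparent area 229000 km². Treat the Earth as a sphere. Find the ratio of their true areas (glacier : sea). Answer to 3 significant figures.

0.497

Plate carrée has h = 1 and k = sec φ, giving areal scale sec φ; true area = (apparent area) · cos φ.
True area of glacier: 182000 × cos(66.3°) = 182000 × 0.4019 = 73150 km².
True area of sea: 229000 × cos(50°) = 229000 × 0.6428 = 147200 km².
Ratio = 73150 / 147200 ≈ 0.497.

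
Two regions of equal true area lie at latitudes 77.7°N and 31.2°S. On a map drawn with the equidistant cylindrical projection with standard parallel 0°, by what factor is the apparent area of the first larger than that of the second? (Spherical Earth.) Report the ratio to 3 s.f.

4.02

Plate carrée maps x = Rλ, y = Rφ. The meridian scale is h = 1 and the parallel scale is k = 1/cos φ = sec φ.
Areal scale at 77.7°: h·k = 1.000 × 4.694 = 4.694.
Areal scale at 31.2°: h·k = 1.000 × 1.169 = 1.169.
Ratio = 4.694/1.169 ≈ 4.02.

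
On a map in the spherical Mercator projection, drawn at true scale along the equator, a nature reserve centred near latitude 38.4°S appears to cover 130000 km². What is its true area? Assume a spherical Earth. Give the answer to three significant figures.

For Mercator, h = k = sec φ (a conformal cylindrical projection has a single point scale, 1/cos φ).
Areal scale = k² = sec²φ = 1/cos²(38.4°) = 1/0.7837² = 1.628.
True area = apparent / (areal scale) = 130000 / 1.628 ≈ 79800 km².

79800 km²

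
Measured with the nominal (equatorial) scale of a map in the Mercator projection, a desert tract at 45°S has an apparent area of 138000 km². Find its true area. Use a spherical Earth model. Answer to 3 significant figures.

69000 km²

Mercator is conformal, so the point scale is isotropic: h = k = sec φ = 1/cos φ.
Areal scale = k² = sec²φ = 1/cos²(45°) = 1/0.7071² = 2.000.
True area = apparent / (areal scale) = 138000 / 2.000 ≈ 69000 km².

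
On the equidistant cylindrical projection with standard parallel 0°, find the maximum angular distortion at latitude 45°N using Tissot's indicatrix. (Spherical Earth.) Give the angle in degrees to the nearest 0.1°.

For the equirectangular projection with φ₀ = 0 (plate carrée), h = 1 along meridians and k = sec φ along parallels.
At 45°: h = 1.000, k = 1.414; principal scales a = 1.414, b = 1.000.
sin(ω/2) = (a − b)/(a + b) = 0.4142/2.414 = 0.1716, so ω = 2 arcsin(0.1716) ≈ 19.8°.

19.8°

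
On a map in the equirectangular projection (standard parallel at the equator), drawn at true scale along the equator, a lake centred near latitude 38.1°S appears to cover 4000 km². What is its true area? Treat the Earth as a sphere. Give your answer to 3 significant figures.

Plate carrée maps x = Rλ, y = Rφ. The meridian scale is h = 1 and the parallel scale is k = 1/cos φ = sec φ.
Areal scale = h·k = 1 × sec φ; at 38.1°, h = 1.000, k = 1.271, so h·k = 1.271.
True area = apparent / (areal scale) = 4000 / 1.271 ≈ 3150 km².

3150 km²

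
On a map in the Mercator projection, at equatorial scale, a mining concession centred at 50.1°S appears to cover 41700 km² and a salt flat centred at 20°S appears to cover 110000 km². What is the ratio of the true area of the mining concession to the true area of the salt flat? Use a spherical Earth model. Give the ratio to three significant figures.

Mercator's areal exaggeration is sec²φ; hence true area = (apparent area) · cos²φ.
True area of mining concession: 41700 × cos²(50.1°) = 41700 × 0.4115 = 17160 km².
True area of salt flat: 110000 × cos²(20°) = 110000 × 0.8830 = 97130 km².
Ratio = 17160 / 97130 ≈ 0.177.

0.177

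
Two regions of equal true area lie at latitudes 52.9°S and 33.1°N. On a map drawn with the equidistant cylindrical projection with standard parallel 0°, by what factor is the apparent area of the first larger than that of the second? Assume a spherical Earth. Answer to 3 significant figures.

1.39

In the plate carrée (x = Rλ, y = Rφ), meridians are true-scale (h = 1) and parallels are stretched by k = sec φ.
Areal scale at 52.9°: h·k = 1.000 × 1.658 = 1.658.
Areal scale at 33.1°: h·k = 1.000 × 1.194 = 1.194.
Ratio = 1.658/1.194 ≈ 1.39.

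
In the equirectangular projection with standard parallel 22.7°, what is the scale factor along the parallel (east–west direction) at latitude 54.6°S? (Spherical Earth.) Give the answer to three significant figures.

1.59

With standard parallel φ₀ = 22.7°, the equirectangular projection gives x = Rλ cos φ₀, y = Rφ, so h = 1 and k = cos 22.7° / cos φ.
k = cos 22.7° / cos 54.6° = 0.9225/0.5793 = 1.593.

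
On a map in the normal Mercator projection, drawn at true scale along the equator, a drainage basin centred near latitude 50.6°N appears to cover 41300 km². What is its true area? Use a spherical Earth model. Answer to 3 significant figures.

16600 km²

The Mercator projection is conformal; its linear scale factor is the same in every direction and equals sec φ = 1/cos φ.
Areal scale = k² = sec²φ = 1/cos²(50.6°) = 1/0.6347² = 2.482.
True area = apparent / (areal scale) = 41300 / 2.482 ≈ 16600 km².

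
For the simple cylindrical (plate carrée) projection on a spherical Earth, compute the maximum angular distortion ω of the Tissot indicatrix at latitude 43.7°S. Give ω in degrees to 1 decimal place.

18.5°

Plate carrée maps x = Rλ, y = Rφ. The meridian scale is h = 1 and the parallel scale is k = 1/cos φ = sec φ.
At 43.7°: h = 1.000, k = 1.383; principal scales a = 1.383, b = 1.000.
sin(ω/2) = (a − b)/(a + b) = 0.3832/2.383 = 0.1608, so ω = 2 arcsin(0.1608) ≈ 18.5°.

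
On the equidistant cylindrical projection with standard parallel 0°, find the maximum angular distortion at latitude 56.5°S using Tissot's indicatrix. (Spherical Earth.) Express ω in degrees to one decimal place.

33.6°

In the plate carrée (x = Rλ, y = Rφ), meridians are true-scale (h = 1) and parallels are stretched by k = sec φ.
At 56.5°: h = 1.000, k = 1.812; principal scales a = 1.812, b = 1.000.
sin(ω/2) = (a − b)/(a + b) = 0.8118/2.812 = 0.2887, so ω = 2 arcsin(0.2887) ≈ 33.6°.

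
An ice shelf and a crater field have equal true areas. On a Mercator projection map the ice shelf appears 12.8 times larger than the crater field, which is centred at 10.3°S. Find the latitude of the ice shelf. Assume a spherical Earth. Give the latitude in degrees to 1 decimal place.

74.0°

On Mercator, (apparent₁)/(apparent₂) = sec²φ₁ / sec²φ₂ when true areas are equal.
cos²φ₂ / cos²φ₁ = 12.8  ⇒  cos φ₁ = cos 10.3° / √12.8 = 0.9839/3.578 = 0.2750.
φ₁ = arccos(0.2750) ≈ 74.0°.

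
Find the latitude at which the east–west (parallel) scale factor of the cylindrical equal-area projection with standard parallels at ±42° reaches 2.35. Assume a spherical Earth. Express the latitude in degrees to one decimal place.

71.6°

Cylindrical equal-area (φ₀ = 42°): h = cos φ / cos 42° along meridians, k = cos 42° / cos φ along parallels; h·k = 1.
k = cos φ₀ / cos φ = 2.35  ⇒  cos φ = cos 42° / 2.35 = 0.3162.
φ = arccos(0.3162) ≈ 71.6°.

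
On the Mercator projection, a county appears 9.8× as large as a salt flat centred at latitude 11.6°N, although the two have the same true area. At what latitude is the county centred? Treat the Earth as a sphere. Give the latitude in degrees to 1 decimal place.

71.8°

On Mercator, (apparent₁)/(apparent₂) = sec²φ₁ / sec²φ₂ when true areas are equal.
cos²φ₂ / cos²φ₁ = 9.8  ⇒  cos φ₁ = cos 11.6° / √9.8 = 0.9796/3.130 = 0.3129.
φ₁ = arccos(0.3129) ≈ 71.8°.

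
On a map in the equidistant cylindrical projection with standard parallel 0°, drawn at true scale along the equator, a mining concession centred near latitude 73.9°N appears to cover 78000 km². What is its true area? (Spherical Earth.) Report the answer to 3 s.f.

21600 km²

Plate carrée maps x = Rλ, y = Rφ. The meridian scale is h = 1 and the parallel scale is k = 1/cos φ = sec φ.
Areal scale = h·k = 1 × sec φ; at 73.9°, h = 1.000, k = 3.606, so h·k = 3.606.
True area = apparent / (areal scale) = 78000 / 3.606 ≈ 21600 km².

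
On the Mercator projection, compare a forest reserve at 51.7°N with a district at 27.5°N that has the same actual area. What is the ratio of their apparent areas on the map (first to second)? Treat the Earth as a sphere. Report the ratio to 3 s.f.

Mercator is conformal with k = sec φ, so areal scale = k² = sec²φ.
At 51.7°: sec²(51.7°) = 1/0.6198² = 2.603.
At 27.5°: sec²(27.5°) = 1/0.8870² = 1.271.
Ratio = 2.603/1.271 = cos²(27.5°)/cos²(51.7°) ≈ 2.05.

2.05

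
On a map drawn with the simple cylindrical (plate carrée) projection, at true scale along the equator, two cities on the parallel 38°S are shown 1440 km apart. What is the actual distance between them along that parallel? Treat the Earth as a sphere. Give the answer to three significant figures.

1130 km

For the equirectangular projection with φ₀ = 0 (plate carrée), h = 1 along meridians and k = sec φ along parallels.
Along the parallel at 38°, map distances are exaggerated by k = sec 38° = 1.269.
True distance = 1440 / 1.269 = 1440 × cos 38° ≈ 1130 km.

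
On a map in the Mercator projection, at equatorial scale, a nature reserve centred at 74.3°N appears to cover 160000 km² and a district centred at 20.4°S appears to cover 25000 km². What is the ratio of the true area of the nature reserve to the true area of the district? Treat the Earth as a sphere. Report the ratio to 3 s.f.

0.533

On Mercator the areal scale is sec²φ, so true area = apparent × cos²φ.
True area of nature reserve: 160000 × cos²(74.3°) = 160000 × 0.07322 = 11720 km².
True area of district: 25000 × cos²(20.4°) = 25000 × 0.8785 = 21960 km².
Ratio = 11720 / 21960 ≈ 0.533.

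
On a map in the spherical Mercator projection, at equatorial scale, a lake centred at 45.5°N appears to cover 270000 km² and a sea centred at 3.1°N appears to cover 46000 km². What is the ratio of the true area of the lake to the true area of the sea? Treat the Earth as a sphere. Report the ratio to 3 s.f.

Mercator's areal exaggeration is sec²φ; hence true area = (apparent area) · cos²φ.
True area of lake: 270000 × cos²(45.5°) = 270000 × 0.4913 = 132600 km².
True area of sea: 46000 × cos²(3.1°) = 46000 × 0.9971 = 45870 km².
Ratio = 132600 / 45870 ≈ 2.89.

2.89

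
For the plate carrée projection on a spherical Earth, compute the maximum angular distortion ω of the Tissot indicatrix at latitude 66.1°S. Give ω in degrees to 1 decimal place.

For the equirectangular projection with φ₀ = 0 (plate carrée), h = 1 along meridians and k = sec φ along parallels.
At 66.1°: h = 1.000, k = 2.468; principal scales a = 2.468, b = 1.000.
sin(ω/2) = (a − b)/(a + b) = 1.468/3.468 = 0.4233, so ω = 2 arcsin(0.4233) ≈ 50.1°.

50.1°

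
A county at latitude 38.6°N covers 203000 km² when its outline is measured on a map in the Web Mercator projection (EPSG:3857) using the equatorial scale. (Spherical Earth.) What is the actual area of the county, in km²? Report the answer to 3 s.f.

For Mercator, h = k = sec φ (a conformal cylindrical projection has a single point scale, 1/cos φ).
Areal scale = k² = sec²φ = 1/cos²(38.6°) = 1/0.7815² = 1.637.
True area = apparent / (areal scale) = 203000 / 1.637 ≈ 124000 km².

124000 km²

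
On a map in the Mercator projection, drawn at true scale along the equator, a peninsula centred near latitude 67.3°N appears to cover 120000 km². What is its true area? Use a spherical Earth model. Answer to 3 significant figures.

The Mercator projection is conformal; its linear scale factor is the same in every direction and equals sec φ = 1/cos φ.
Areal scale = k² = sec²φ = 1/cos²(67.3°) = 1/0.3859² = 6.715.
True area = apparent / (areal scale) = 120000 / 6.715 ≈ 17900 km².

17900 km²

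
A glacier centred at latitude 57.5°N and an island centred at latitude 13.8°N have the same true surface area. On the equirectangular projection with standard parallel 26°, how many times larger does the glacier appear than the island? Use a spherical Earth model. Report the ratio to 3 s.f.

With standard parallel φ₀ = 26°, the equirectangular projection gives x = Rλ cos φ₀, y = Rφ, so h = 1 and k = cos 26° / cos φ.
Areal scale at 57.5°: h·k = 1.000 × 1.673 = 1.673.
Areal scale at 13.8°: h·k = 1.000 × 0.9255 = 0.9255.
Ratio = 1.673/0.9255 ≈ 1.81.

1.81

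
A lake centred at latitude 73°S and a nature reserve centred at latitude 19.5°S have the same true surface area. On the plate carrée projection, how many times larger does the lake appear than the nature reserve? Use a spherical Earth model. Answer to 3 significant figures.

In the plate carrée (x = Rλ, y = Rφ), meridians are true-scale (h = 1) and parallels are stretched by k = sec φ.
Areal scale at 73°: h·k = 1.000 × 3.420 = 3.420.
Areal scale at 19.5°: h·k = 1.000 × 1.061 = 1.061.
Ratio = 3.420/1.061 ≈ 3.22.

3.22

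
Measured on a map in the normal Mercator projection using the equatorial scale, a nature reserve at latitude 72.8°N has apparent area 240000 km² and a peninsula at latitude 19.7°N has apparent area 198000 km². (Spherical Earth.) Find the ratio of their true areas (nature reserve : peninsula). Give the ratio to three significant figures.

0.120

On Mercator the areal scale is sec²φ, so true area = apparent × cos²φ.
True area of nature reserve: 240000 × cos²(72.8°) = 240000 × 0.08744 = 20990 km².
True area of peninsula: 198000 × cos²(19.7°) = 198000 × 0.8864 = 175500 km².
Ratio = 20990 / 175500 ≈ 0.120.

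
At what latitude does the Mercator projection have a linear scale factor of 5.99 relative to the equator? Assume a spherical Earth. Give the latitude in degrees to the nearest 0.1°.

80.4°

Mercator scale is k = sec φ = 1/cos φ.
1/cos φ = 5.99  ⇒  cos φ = 0.1669  ⇒  φ = arccos(0.1669) ≈ 80.4°.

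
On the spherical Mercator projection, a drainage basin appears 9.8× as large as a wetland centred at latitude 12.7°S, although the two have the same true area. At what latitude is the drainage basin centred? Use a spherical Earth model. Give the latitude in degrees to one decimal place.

71.8°

Mercator areal scale is sec²φ, so apparent-area ratio = sec²φ₁ / sec²φ₂ = cos²φ₂ / cos²φ₁.
cos²φ₂ / cos²φ₁ = 9.8  ⇒  cos φ₁ = cos 12.7° / √9.8 = 0.9755/3.130 = 0.3116.
φ₁ = arccos(0.3116) ≈ 71.8°.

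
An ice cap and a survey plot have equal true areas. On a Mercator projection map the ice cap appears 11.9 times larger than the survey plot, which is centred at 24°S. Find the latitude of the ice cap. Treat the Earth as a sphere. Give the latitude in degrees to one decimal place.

On Mercator, (apparent₁)/(apparent₂) = sec²φ₁ / sec²φ₂ when true areas are equal.
cos²φ₂ / cos²φ₁ = 11.9  ⇒  cos φ₁ = cos 24° / √11.9 = 0.9135/3.450 = 0.2648.
φ₁ = arccos(0.2648) ≈ 74.6°.

74.6°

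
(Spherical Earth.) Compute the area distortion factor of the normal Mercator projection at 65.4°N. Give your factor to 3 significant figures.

5.77

For Mercator, h = k = sec φ (a conformal cylindrical projection has a single point scale, 1/cos φ).
Areal scale = k² = sec²φ = 1/cos²(65.4°) = 1/0.4163² = 5.771.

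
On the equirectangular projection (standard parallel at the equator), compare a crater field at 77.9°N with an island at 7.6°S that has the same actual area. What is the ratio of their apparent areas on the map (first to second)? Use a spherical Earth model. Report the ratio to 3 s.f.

4.73

Plate carrée maps x = Rλ, y = Rφ. The meridian scale is h = 1 and the parallel scale is k = 1/cos φ = sec φ.
Areal scale at 77.9°: h·k = 1.000 × 4.771 = 4.771.
Areal scale at 7.6°: h·k = 1.000 × 1.009 = 1.009.
Ratio = 4.771/1.009 ≈ 4.73.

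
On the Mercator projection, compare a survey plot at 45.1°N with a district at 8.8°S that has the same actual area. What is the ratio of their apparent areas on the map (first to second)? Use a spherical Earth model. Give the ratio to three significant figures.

Mercator is conformal with k = sec φ, so areal scale = k² = sec²φ.
At 45.1°: sec²(45.1°) = 1/0.7059² = 2.007.
At 8.8°: sec²(8.8°) = 1/0.9882² = 1.024.
Ratio = 2.007/1.024 = cos²(8.8°)/cos²(45.1°) ≈ 1.96.

1.96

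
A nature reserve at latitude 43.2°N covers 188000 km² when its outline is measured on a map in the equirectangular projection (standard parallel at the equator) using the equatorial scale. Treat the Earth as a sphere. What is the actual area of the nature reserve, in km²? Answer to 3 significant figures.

137000 km²

For the equirectangular projection with φ₀ = 0 (plate carrée), h = 1 along meridians and k = sec φ along parallels.
Areal scale = h·k = 1 × sec φ; at 43.2°, h = 1.000, k = 1.372, so h·k = 1.372.
True area = apparent / (areal scale) = 188000 / 1.372 ≈ 137000 km².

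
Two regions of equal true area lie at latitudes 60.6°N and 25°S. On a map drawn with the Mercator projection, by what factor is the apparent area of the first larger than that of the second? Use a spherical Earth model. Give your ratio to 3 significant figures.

Mercator is conformal with k = sec φ, so areal scale = k² = sec²φ.
At 60.6°: sec²(60.6°) = 1/0.4909² = 4.150.
At 25°: sec²(25°) = 1/0.9063² = 1.217.
Ratio = 4.150/1.217 = cos²(25°)/cos²(60.6°) ≈ 3.41.

3.41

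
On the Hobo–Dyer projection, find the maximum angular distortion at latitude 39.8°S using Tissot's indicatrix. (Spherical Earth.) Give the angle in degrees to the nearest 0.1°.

3.7°

The Hobo–Dyer projection is cylindrical equal-area with φ₀ = 37.5°. For cylindrical equal-area with standard parallel φ₀, h = cos φ / cos φ₀ and k = cos φ₀ / cos φ, so h·k = 1.
At 39.8°: h = 0.9684, k = 1.033; principal scales a = 1.033, b = 0.9684.
sin(ω/2) = (a − b)/(a + b) = 0.06423/2.001 = 0.03210, so ω = 2 arcsin(0.03210) ≈ 3.7°.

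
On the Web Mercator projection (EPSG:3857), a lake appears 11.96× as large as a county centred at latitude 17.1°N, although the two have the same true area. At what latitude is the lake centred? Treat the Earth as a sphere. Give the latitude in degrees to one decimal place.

74.0°

Mercator areal scale is sec²φ, so apparent-area ratio = sec²φ₁ / sec²φ₂ = cos²φ₂ / cos²φ₁.
cos²φ₂ / cos²φ₁ = 11.96  ⇒  cos φ₁ = cos 17.1° / √11.96 = 0.9558/3.458 = 0.2764.
φ₁ = arccos(0.2764) ≈ 74.0°.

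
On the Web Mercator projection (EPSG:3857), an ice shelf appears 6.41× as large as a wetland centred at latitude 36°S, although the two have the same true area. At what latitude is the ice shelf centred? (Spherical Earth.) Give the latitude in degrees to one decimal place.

For equal true areas on Mercator, apparent areas scale as sec²φ, so the ratio is cos²φ₂ / cos²φ₁.
cos²φ₂ / cos²φ₁ = 6.41  ⇒  cos φ₁ = cos 36° / √6.41 = 0.8090/2.532 = 0.3195.
φ₁ = arccos(0.3195) ≈ 71.4°.

71.4°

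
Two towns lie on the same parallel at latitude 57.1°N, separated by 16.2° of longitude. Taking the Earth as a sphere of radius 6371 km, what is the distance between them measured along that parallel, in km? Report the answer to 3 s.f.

978 km

Arc length along a parallel = R cos φ · Δλ (with Δλ in radians).
= 6371 × cos 57.1° × (16.2° × π/180) = 6371 × 0.5432 × 0.2827 ≈ 978 km.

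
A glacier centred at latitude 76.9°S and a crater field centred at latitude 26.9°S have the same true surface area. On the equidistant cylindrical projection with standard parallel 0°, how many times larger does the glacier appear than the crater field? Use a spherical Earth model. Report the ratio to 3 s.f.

3.93

In the plate carrée (x = Rλ, y = Rφ), meridians are true-scale (h = 1) and parallels are stretched by k = sec φ.
Areal scale at 76.9°: h·k = 1.000 × 4.412 = 4.412.
Areal scale at 26.9°: h·k = 1.000 × 1.121 = 1.121.
Ratio = 4.412/1.121 ≈ 3.93.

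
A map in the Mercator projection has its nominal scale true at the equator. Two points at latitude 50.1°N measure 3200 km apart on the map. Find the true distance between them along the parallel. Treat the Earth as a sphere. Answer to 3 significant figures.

The Mercator projection is conformal; its linear scale factor is the same in every direction and equals sec φ = 1/cos φ.
Along the parallel at 50.1°, map distances are exaggerated by k = sec 50.1° = 1.559.
True distance = 3200 / 1.559 = 3200 × cos 50.1° ≈ 2050 km.

2050 km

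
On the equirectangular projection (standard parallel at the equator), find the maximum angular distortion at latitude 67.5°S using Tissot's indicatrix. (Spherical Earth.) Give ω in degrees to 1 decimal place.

53.0°

Plate carrée maps x = Rλ, y = Rφ. The meridian scale is h = 1 and the parallel scale is k = 1/cos φ = sec φ.
At 67.5°: h = 1.000, k = 2.613; principal scales a = 2.613, b = 1.000.
sin(ω/2) = (a − b)/(a + b) = 1.613/3.613 = 0.4465, so ω = 2 arcsin(0.4465) ≈ 53.0°.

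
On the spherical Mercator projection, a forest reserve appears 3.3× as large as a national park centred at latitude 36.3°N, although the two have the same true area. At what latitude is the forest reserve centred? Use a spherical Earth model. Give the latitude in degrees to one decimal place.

63.7°

On Mercator, (apparent₁)/(apparent₂) = sec²φ₁ / sec²φ₂ when true areas are equal.
cos²φ₂ / cos²φ₁ = 3.3  ⇒  cos φ₁ = cos 36.3° / √3.3 = 0.8059/1.817 = 0.4436.
φ₁ = arccos(0.4436) ≈ 63.7°.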